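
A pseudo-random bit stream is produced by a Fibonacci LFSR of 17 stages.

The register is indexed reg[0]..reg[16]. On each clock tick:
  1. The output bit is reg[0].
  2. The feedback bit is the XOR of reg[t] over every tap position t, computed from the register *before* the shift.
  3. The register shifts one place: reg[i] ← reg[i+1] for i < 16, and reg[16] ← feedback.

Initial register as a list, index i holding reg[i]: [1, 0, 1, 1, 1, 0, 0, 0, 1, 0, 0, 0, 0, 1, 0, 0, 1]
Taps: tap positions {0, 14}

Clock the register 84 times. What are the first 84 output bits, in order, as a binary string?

step | reg (before) | out | fb
   0 | 10111000100001001 | 1 | 1
   1 | 01110001000010011 | 0 | 0
   2 | 11100010000100110 | 1 | 0
   3 | 11000100001001100 | 1 | 0
   4 | 10001000010011000 | 1 | 1
   5 | 00010000100110001 | 0 | 0
   6 | 00100001001100010 | 0 | 0
   7 | 01000010011000100 | 0 | 1
   8 | 10000100110001001 | 1 | 1
   9 | 00001001100010011 | 0 | 0
  10 | 00010011000100110 | 0 | 1
  11 | 00100110001001101 | 0 | 1
  12 | 01001100010011011 | 0 | 0
  13 | 10011000100110110 | 1 | 0
  14 | 00110001001101100 | 0 | 1
  15 | 01100010011011001 | 0 | 0
  16 | 11000100110110010 | 1 | 1
  17 | 10001001101100101 | 1 | 0
  18 | 00010011011001010 | 0 | 0
  19 | 00100110110010100 | 0 | 1
  20 | 01001101100101001 | 0 | 0
  21 | 10011011001010010 | 1 | 1
  22 | 00110110010100101 | 0 | 1
  23 | 01101100101001011 | 0 | 0
  24 | 11011001010010110 | 1 | 0
  25 | 10110010100101100 | 1 | 0
  26 | 01100101001011000 | 0 | 0
  27 | 11001010010110000 | 1 | 1
  28 | 10010100101100001 | 1 | 1
  29 | 00101001011000011 | 0 | 0
  30 | 01010010110000110 | 0 | 1
  31 | 10100101100001101 | 1 | 0
  32 | 01001011000011010 | 0 | 0
  33 | 10010110000110100 | 1 | 0
  34 | 00101100001101000 | 0 | 0
  35 | 01011000011010000 | 0 | 0
  36 | 10110000110100000 | 1 | 1
  37 | 01100001101000001 | 0 | 0
  38 | 11000011010000010 | 1 | 1
  39 | 10000110100000101 | 1 | 0
  40 | 00001101000001010 | 0 | 0
  41 | 00011010000010100 | 0 | 1
  42 | 00110100000101001 | 0 | 0
  43 | 01101000001010010 | 0 | 0
  44 | 11010000010100100 | 1 | 0
  45 | 10100000101001000 | 1 | 1
  46 | 01000001010010001 | 0 | 0
  47 | 10000010100100010 | 1 | 1
  48 | 00000101001000101 | 0 | 1
  49 | 00001010010001011 | 0 | 0
  50 | 00010100100010110 | 0 | 1
  51 | 00101001000101101 | 0 | 1
  52 | 01010010001011011 | 0 | 0
  53 | 10100100010110110 | 1 | 0
  54 | 01001000101101100 | 0 | 1
  55 | 10010001011011001 | 1 | 1
  56 | 00100010110110011 | 0 | 0
  57 | 01000101101100110 | 0 | 1
  58 | 10001011011001101 | 1 | 0
  59 | 00010110110011010 | 0 | 0
  60 | 00101101100110100 | 0 | 1
  61 | 01011011001101001 | 0 | 0
  62 | 10110110011010010 | 1 | 1
  63 | 01101100110100101 | 0 | 1
  64 | 11011001101001011 | 1 | 1
  65 | 10110011010010111 | 1 | 0
  66 | 01100110100101110 | 0 | 1
  67 | 11001101001011101 | 1 | 0
  68 | 10011010010111010 | 1 | 1
  69 | 00110100101110101 | 0 | 1
  70 | 01101001011101011 | 0 | 0
  71 | 11010010111010110 | 1 | 0
  72 | 10100101110101100 | 1 | 0
  73 | 01001011101011000 | 0 | 0
  74 | 10010111010110000 | 1 | 1
  75 | 00101110101100001 | 0 | 0
  76 | 01011101011000010 | 0 | 0
  77 | 10111010110000100 | 1 | 0
  78 | 01110101100001000 | 0 | 0
  79 | 11101011000010000 | 1 | 1
  80 | 11010110000100001 | 1 | 1
  81 | 10101100001000011 | 1 | 1
  82 | 01011000010000111 | 0 | 1
  83 | 10110000100001111 | 1 | 0

101110001000010011000100110110010100101100001101000001010010001011011001101001011101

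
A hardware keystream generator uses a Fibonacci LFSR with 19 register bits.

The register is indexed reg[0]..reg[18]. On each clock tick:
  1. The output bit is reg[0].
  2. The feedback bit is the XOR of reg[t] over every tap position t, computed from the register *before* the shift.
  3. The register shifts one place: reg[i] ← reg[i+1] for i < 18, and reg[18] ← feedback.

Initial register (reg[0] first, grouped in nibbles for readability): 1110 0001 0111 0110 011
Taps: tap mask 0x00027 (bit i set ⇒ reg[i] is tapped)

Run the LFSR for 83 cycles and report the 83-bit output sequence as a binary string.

11100001011101100111000100010001101011101010100000110011100010111101110101111001000

k : reg_k → out_k, fb_k
0: 1110000101110110011 → 1, fb=1
1: 1100001011101100111 → 1, fb=0
2: 1000010111011001110 → 1, fb=0
3: 0000101110110011100 → 0, fb=0
4: 0001011101100111000 → 0, fb=1
5: 0010111011001110001 → 0, fb=0
6: 0101110110011100010 → 0, fb=0
7: 1011101100111000100 → 1, fb=0
8: 0111011001110001000 → 0, fb=1
9: 1110110011100010001 → 1, fb=0
10: 1101100111000100010 → 1, fb=0
11: 1011001110001000100 → 1, fb=0
12: 0110011100010001000 → 0, fb=1
13: 1100111000100010001 → 1, fb=1
14: 1001110001000100011 → 1, fb=0
15: 0011100010001000110 → 0, fb=1
16: 0111000100010001101 → 0, fb=0
17: 1110001000100011010 → 1, fb=1
18: 1100010001000110101 → 1, fb=1
19: 1000100010001101011 → 1, fb=1
20: 0001000100011010111 → 0, fb=0
21: 0010001000110101110 → 0, fb=1
22: 0100010001101011101 → 0, fb=0
23: 1000100011010111010 → 1, fb=1
24: 0001000110101110101 → 0, fb=0
25: 0010001101011101010 → 0, fb=1
26: 0100011010111010101 → 0, fb=0
27: 1000110101110101010 → 1, fb=0
28: 0001101011101010100 → 0, fb=0
29: 0011010111010101000 → 0, fb=0
30: 0110101110101010000 → 0, fb=0
31: 1101011101010100000 → 1, fb=1
32: 1010111010101000001 → 1, fb=1
33: 0101110101010000011 → 0, fb=0
34: 1011101010100000110 → 1, fb=0
35: 0111010101000001100 → 0, fb=1
36: 1110101010000011001 → 1, fb=1
37: 1101010100000110011 → 1, fb=1
38: 1010101000001100111 → 1, fb=0
39: 0101010000011001110 → 0, fb=0
40: 1010100000110011100 → 1, fb=0
41: 0101000001100111000 → 0, fb=1
42: 1010000011001110001 → 1, fb=0
43: 0100000110011100010 → 0, fb=1
44: 1000001100111000101 → 1, fb=1
45: 0000011001110001011 → 0, fb=1
46: 0000110011100010111 → 0, fb=1
47: 0001100111000101111 → 0, fb=0
48: 0011001110001011110 → 0, fb=1
49: 0110011100010111101 → 0, fb=1
50: 1100111000101111011 → 1, fb=1
51: 1001110001011110111 → 1, fb=0
52: 0011100010111101110 → 0, fb=1
53: 0111000101111011101 → 0, fb=0
54: 1110001011110111010 → 1, fb=1
55: 1100010111101110101 → 1, fb=1
56: 1000101111011101011 → 1, fb=1
57: 0001011110111010111 → 0, fb=1
58: 0010111101110101111 → 0, fb=0
59: 0101111011101011110 → 0, fb=0
60: 1011110111010111100 → 1, fb=1
61: 0111101110101111001 → 0, fb=0
62: 1111011101011110010 → 1, fb=0
63: 1110111010111100100 → 1, fb=0
64: 1101110101111001000 → 1, fb=1
65: 1011101011110010001 → 1, fb=0
66: 0111010111100100010 → 0, fb=1
67: 1110101111001000101 → 1, fb=1
68: 1101011110010001011 → 1, fb=1
69: 1010111100100010111 → 1, fb=1
70: 0101111001000101111 → 0, fb=0
71: 1011110010001011110 → 1, fb=1
72: 0111100100010111101 → 0, fb=0
73: 1111001000101111010 → 1, fb=1
74: 1110010001011110101 → 1, fb=0
75: 1100100010111101010 → 1, fb=0
76: 1001000101111010100 → 1, fb=1
77: 0010001011110101001 → 0, fb=1
78: 0100010111101010011 → 0, fb=0
79: 1000101111010100110 → 1, fb=1
80: 0001011110101001101 → 0, fb=1
81: 0010111101010011011 → 0, fb=0
82: 0101111010100110110 → 0, fb=0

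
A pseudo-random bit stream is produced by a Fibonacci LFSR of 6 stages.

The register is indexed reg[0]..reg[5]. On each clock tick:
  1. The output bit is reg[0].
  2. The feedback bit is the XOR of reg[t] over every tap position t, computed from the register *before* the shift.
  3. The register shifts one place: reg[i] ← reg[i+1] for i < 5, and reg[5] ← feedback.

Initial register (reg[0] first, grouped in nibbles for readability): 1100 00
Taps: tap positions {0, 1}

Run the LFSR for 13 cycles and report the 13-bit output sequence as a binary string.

1100000100001

step | reg (before) | out | fb
   0 | 110000 | 1 | 0
   1 | 100000 | 1 | 1
   2 | 000001 | 0 | 0
   3 | 000010 | 0 | 0
   4 | 000100 | 0 | 0
   5 | 001000 | 0 | 0
   6 | 010000 | 0 | 1
   7 | 100001 | 1 | 1
   8 | 000011 | 0 | 0
   9 | 000110 | 0 | 0
  10 | 001100 | 0 | 0
  11 | 011000 | 0 | 1
  12 | 110001 | 1 | 0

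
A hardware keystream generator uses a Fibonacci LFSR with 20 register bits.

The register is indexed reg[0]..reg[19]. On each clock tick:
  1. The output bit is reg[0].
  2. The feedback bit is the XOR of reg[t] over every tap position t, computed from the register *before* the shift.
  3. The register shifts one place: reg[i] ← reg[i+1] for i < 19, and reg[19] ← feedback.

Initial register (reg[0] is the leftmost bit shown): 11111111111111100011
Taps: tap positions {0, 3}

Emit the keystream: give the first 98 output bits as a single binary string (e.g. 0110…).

tick  register→output (feedback)
  0  11111111111111100011→1 (0)
  1  11111111111111000110→1 (0)
  2  11111111111110001100→1 (0)
  3  11111111111100011000→1 (0)
  4  11111111111000110000→1 (0)
  5  11111111110001100000→1 (0)
  6  11111111100011000000→1 (0)
  7  11111111000110000000→1 (0)
  8  11111110001100000000→1 (0)
  9  11111100011000000000→1 (0)
 10  11111000110000000000→1 (0)
 11  11110001100000000000→1 (0)
 12  11100011000000000000→1 (1)
 13  11000110000000000001→1 (1)
 14  10001100000000000011→1 (1)
 15  00011000000000000111→0 (1)
 16  00110000000000001111→0 (1)
 17  01100000000000011111→0 (0)
 18  11000000000000111110→1 (1)
 19  10000000000001111101→1 (1)
 20  00000000000011111011→0 (0)
 21  00000000000111110110→0 (0)
 22  00000000001111101100→0 (0)
 23  00000000011111011000→0 (0)
 24  00000000111110110000→0 (0)
 25  00000001111101100000→0 (0)
 26  00000011111011000000→0 (0)
 27  00000111110110000000→0 (0)
 28  00001111101100000000→0 (0)
 29  00011111011000000000→0 (1)
 30  00111110110000000001→0 (1)
 31  01111101100000000011→0 (1)
 32  11111011000000000111→1 (0)
 33  11110110000000001110→1 (0)
 34  11101100000000011100→1 (1)
 35  11011000000000111001→1 (0)
 36  10110000000001110010→1 (0)
 37  01100000000011100100→0 (0)
 38  11000000000111001000→1 (1)
 39  10000000001110010001→1 (1)
 40  00000000011100100011→0 (0)
 41  00000000111001000110→0 (0)
 42  00000001110010001100→0 (0)
 43  00000011100100011000→0 (0)
 44  00000111001000110000→0 (0)
 45  00001110010001100000→0 (0)
 46  00011100100011000000→0 (1)
 47  00111001000110000001→0 (1)
 48  01110010001100000011→0 (1)
 49  11100100011000000111→1 (1)
 50  11001000110000001111→1 (1)
 51  10010001100000011111→1 (0)
 52  00100011000000111110→0 (0)
 53  01000110000001111100→0 (0)
 54  10001100000011111000→1 (1)
 55  00011000000111110001→0 (1)
 56  00110000001111100011→0 (1)
 57  01100000011111000111→0 (0)
 58  11000000111110001110→1 (1)
 59  10000001111100011101→1 (1)
 60  00000011111000111011→0 (0)
 61  00000111110001110110→0 (0)
 62  00001111100011101100→0 (0)
 63  00011111000111011000→0 (1)
 64  00111110001110110001→0 (1)
 65  01111100011101100011→0 (1)
 66  11111000111011000111→1 (0)
 67  11110001110110001110→1 (0)
 68  11100011101100011100→1 (1)
 69  11000111011000111001→1 (1)
 70  10001110110001110011→1 (1)
 71  00011101100011100111→0 (1)
 72  00111011000111001111→0 (1)
 73  01110110001110011111→0 (1)
 74  11101100011100111111→1 (1)
 75  11011000111001111111→1 (0)
 76  10110001110011111110→1 (0)
 77  01100011100111111100→0 (0)
 78  11000111001111111000→1 (1)
 79  10001110011111110001→1 (1)
 80  00011100111111100011→0 (1)
 81  00111001111111000111→0 (1)
 82  01110011111110001111→0 (1)
 83  11100111111100011111→1 (1)
 84  11001111111000111111→1 (1)
 85  10011111110001111111→1 (0)
 86  00111111100011111110→0 (1)
 87  01111111000111111101→0 (1)
 88  11111110001111111011→1 (0)
 89  11111100011111110110→1 (0)
 90  11111000111111101100→1 (0)
 91  11110001111111011000→1 (0)
 92  11100011111110110000→1 (1)
 93  11000111111101100001→1 (1)
 94  10001111111011000011→1 (1)
 95  00011111110110000111→0 (1)
 96  00111111101100001111→0 (1)
 97  01111111011000011111→0 (1)

11111111111111100011000000000000111110110000000001110010001100000011111000111011000111001111111000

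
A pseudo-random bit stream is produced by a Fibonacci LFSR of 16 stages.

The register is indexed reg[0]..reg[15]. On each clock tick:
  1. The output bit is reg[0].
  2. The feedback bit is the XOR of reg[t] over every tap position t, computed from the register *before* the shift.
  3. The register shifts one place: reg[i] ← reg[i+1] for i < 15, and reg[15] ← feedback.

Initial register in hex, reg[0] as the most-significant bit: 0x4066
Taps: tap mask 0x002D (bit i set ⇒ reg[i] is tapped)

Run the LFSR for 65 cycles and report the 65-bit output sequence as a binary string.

tick  register→output (feedback)
  0  0100000001100110→0 (0)
  1  1000000011001100→1 (1)
  2  0000000110011001→0 (0)
  3  0000001100110010→0 (0)
  4  0000011001100100→0 (1)
  5  0000110011001001→0 (1)
  6  0001100110010011→0 (1)
  7  0011001100100111→0 (0)
  8  0110011001001110→0 (0)
  9  1100110010011100→1 (0)
 10  1001100100111000→1 (0)
 11  0011001001110000→0 (0)
 12  0110010011100000→0 (0)
 13  1100100111000000→1 (1)
 14  1001001110000001→1 (0)
 15  0010011100000010→0 (0)
 16  0100111000000100→0 (1)
 17  1001110000001001→1 (1)
 18  0011100000010011→0 (0)
 19  0111000000100110→0 (0)
 20  1110000001001100→1 (0)
 21  1100000010011000→1 (1)
 22  1000000100110001→1 (1)
 23  0000001001100011→0 (0)
 24  0000010011000110→0 (1)
 25  0000100110001101→0 (0)
 26  0001001100011010→0 (1)
 27  0010011000110101→0 (0)
 28  0100110001101010→0 (1)
 29  1001100011010101→1 (0)
 30  0011000110101010→0 (0)
 31  0110001101010100→0 (1)
 32  1100011010101001→1 (0)
 33  1000110101010010→1 (0)
 34  0001101010100100→0 (1)
 35  0011010101001001→0 (1)
 36  0110101010010011→0 (1)
 37  1101010100100111→1 (1)
 38  1010101001001111→1 (0)
 39  0101010010011110→0 (0)
 40  1010100100111100→1 (0)
 41  0101001001111000→0 (1)
 42  1010010011110001→1 (1)
 43  0100100111100011→0 (0)
 44  1001001111000110→1 (0)
 45  0010011110001100→0 (0)
 46  0100111100011000→0 (1)
 47  1001111000110001→1 (1)
 48  0011110001100011→0 (1)
 49  0111100011000111→0 (0)
 50  1111000110001110→1 (1)
 51  1110001100011101→1 (0)
 52  1100011000111010→1 (0)
 53  1000110001110100→1 (0)
 54  0001100011101000→0 (1)
 55  0011000111010001→0 (0)
 56  0110001110100010→0 (1)
 57  1100011101000101→1 (0)
 58  1000111010001010→1 (0)
 59  0001110100010100→0 (0)
 60  0011101000101000→0 (0)
 61  0111010001010000→0 (1)
 62  1110100010100001→1 (0)
 63  1101000101000010→1 (0)
 64  1010001010000100→1 (0)

01000000011001100100111000000100110001101010100100111100011000111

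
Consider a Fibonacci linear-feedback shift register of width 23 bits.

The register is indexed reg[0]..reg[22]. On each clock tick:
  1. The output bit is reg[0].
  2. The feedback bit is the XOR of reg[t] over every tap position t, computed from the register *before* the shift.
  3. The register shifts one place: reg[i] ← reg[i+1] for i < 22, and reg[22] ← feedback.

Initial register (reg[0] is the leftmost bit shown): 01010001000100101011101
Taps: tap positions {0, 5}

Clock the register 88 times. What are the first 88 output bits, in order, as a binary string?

0101000100010010101110101110011010001011110011000110111111100100100000110010011011101001

step | reg (before) | out | fb
   0 | 01010001000100101011101 | 0 | 0
   1 | 10100010001001010111010 | 1 | 1
   2 | 01000100010010101110101 | 0 | 1
   3 | 10001000100101011101011 | 1 | 1
   4 | 00010001001010111010111 | 0 | 0
   5 | 00100010010101110101110 | 0 | 0
   6 | 01000100101011101011100 | 0 | 1
   7 | 10001001010111010111001 | 1 | 1
   8 | 00010010101110101110011 | 0 | 0
   9 | 00100101011101011100110 | 0 | 1
  10 | 01001010111010111001101 | 0 | 0
  11 | 10010101110101110011010 | 1 | 0
  12 | 00101011101011100110100 | 0 | 0
  13 | 01010111010111001101000 | 0 | 1
  14 | 10101110101110011010001 | 1 | 0
  15 | 01011101011100110100010 | 0 | 1
  16 | 10111010111001101000101 | 1 | 1
  17 | 01110101110011010001011 | 0 | 1
  18 | 11101011100110100010111 | 1 | 1
  19 | 11010111001101000101111 | 1 | 0
  20 | 10101110011010001011110 | 1 | 0
  21 | 01011100110100010111100 | 0 | 1
  22 | 10111001101000101111001 | 1 | 1
  23 | 01110011010001011110011 | 0 | 0
  24 | 11100110100010111100110 | 1 | 0
  25 | 11001101000101111001100 | 1 | 0
  26 | 10011010001011110011000 | 1 | 1
  27 | 00110100010111100110001 | 0 | 1
  28 | 01101000101111001100011 | 0 | 0
  29 | 11010001011110011000110 | 1 | 1
  30 | 10100010111100110001101 | 1 | 1
  31 | 01000101111001100011011 | 0 | 1
  32 | 10001011110011000110111 | 1 | 1
  33 | 00010111100110001101111 | 0 | 1
  34 | 00101111001100011011111 | 0 | 1
  35 | 01011110011000110111111 | 0 | 1
  36 | 10111100110001101111111 | 1 | 0
  37 | 01111001100011011111110 | 0 | 0
  38 | 11110011000110111111100 | 1 | 1
  39 | 11100110001101111111001 | 1 | 0
  40 | 11001100011011111110010 | 1 | 0
  41 | 10011000110111111100100 | 1 | 1
  42 | 00110001101111111001001 | 0 | 0
  43 | 01100011011111110010010 | 0 | 0
  44 | 11000110111111100100100 | 1 | 0
  45 | 10001101111111001001000 | 1 | 0
  46 | 00011011111110010010000 | 0 | 0
  47 | 00110111111100100100000 | 0 | 1
  48 | 01101111111001001000001 | 0 | 1
  49 | 11011111110010010000011 | 1 | 0
  50 | 10111111100100100000110 | 1 | 0
  51 | 01111111001001000001100 | 0 | 1
  52 | 11111110010010000011001 | 1 | 0
  53 | 11111100100100000110010 | 1 | 0
  54 | 11111001001000001100100 | 1 | 1
  55 | 11110010010000011001001 | 1 | 1
  56 | 11100100100000110010011 | 1 | 0
  57 | 11001001000001100100110 | 1 | 1
  58 | 10010010000011001001101 | 1 | 1
  59 | 00100100000110010011011 | 0 | 1
  60 | 01001000001100100110111 | 0 | 0
  61 | 10010000011001001101110 | 1 | 1
  62 | 00100000110010011011101 | 0 | 0
  63 | 01000001100100110111010 | 0 | 0
  64 | 10000011001001101110100 | 1 | 1
  65 | 00000110010011011101001 | 0 | 1
  66 | 00001100100110111010011 | 0 | 1
  67 | 00011001001101110100111 | 0 | 0
  68 | 00110010011011101001110 | 0 | 0
  69 | 01100100110111010011100 | 0 | 1
  70 | 11001001101110100111001 | 1 | 1
  71 | 10010011011101001110011 | 1 | 1
  72 | 00100110111010011100111 | 0 | 1
  73 | 01001101110100111001111 | 0 | 1
  74 | 10011011101001110011111 | 1 | 1
  75 | 00110111010011100111111 | 0 | 1
  76 | 01101110100111001111111 | 0 | 1
  77 | 11011101001110011111111 | 1 | 0
  78 | 10111010011100111111110 | 1 | 1
  79 | 01110100111001111111101 | 0 | 1
  80 | 11101001110011111111011 | 1 | 1
  81 | 11010011100111111110111 | 1 | 1
  82 | 10100111001111111101111 | 1 | 0
  83 | 01001110011111111011110 | 0 | 1
  84 | 10011100111111110111101 | 1 | 0
  85 | 00111001111111101111010 | 0 | 0
  86 | 01110011111111011110100 | 0 | 0
  87 | 11100111111110111101000 | 1 | 0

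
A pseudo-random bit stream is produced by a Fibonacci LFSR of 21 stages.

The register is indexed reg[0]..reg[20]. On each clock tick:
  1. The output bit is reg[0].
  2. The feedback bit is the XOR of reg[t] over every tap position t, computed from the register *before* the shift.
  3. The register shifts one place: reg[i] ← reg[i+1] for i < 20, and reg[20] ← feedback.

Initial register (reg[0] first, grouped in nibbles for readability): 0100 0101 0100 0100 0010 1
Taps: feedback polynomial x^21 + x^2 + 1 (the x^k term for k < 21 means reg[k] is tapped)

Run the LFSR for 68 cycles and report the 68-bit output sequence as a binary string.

step | reg (before) | out | fb
   0 | 010001010100010000101 | 0 | 0
   1 | 100010101000100001010 | 1 | 1
   2 | 000101010001000010101 | 0 | 0
   3 | 001010100010000101010 | 0 | 1
   4 | 010101000100001010101 | 0 | 0
   5 | 101010001000010101010 | 1 | 0
   6 | 010100010000101010100 | 0 | 0
   7 | 101000100001010101000 | 1 | 0
   8 | 010001000010101010000 | 0 | 0
   9 | 100010000101010100000 | 1 | 1
  10 | 000100001010101000001 | 0 | 0
  11 | 001000010101010000010 | 0 | 1
  12 | 010000101010100000101 | 0 | 0
  13 | 100001010101000001010 | 1 | 1
  14 | 000010101010000010101 | 0 | 0
  15 | 000101010100000101010 | 0 | 0
  16 | 001010101000001010100 | 0 | 1
  17 | 010101010000010101001 | 0 | 0
  18 | 101010100000101010010 | 1 | 0
  19 | 010101000001010100100 | 0 | 0
  20 | 101010000010101001000 | 1 | 0
  21 | 010100000101010010000 | 0 | 0
  22 | 101000001010100100000 | 1 | 0
  23 | 010000010101001000000 | 0 | 0
  24 | 100000101010010000000 | 1 | 1
  25 | 000001010100100000001 | 0 | 0
  26 | 000010101001000000010 | 0 | 0
  27 | 000101010010000000100 | 0 | 0
  28 | 001010100100000001000 | 0 | 1
  29 | 010101001000000010001 | 0 | 0
  30 | 101010010000000100010 | 1 | 0
  31 | 010100100000001000100 | 0 | 0
  32 | 101001000000010001000 | 1 | 0
  33 | 010010000000100010000 | 0 | 0
  34 | 100100000001000100000 | 1 | 1
  35 | 001000000010001000001 | 0 | 1
  36 | 010000000100010000011 | 0 | 0
  37 | 100000001000100000110 | 1 | 1
  38 | 000000010001000001101 | 0 | 0
  39 | 000000100010000011010 | 0 | 0
  40 | 000001000100000110100 | 0 | 0
  41 | 000010001000001101000 | 0 | 0
  42 | 000100010000011010000 | 0 | 0
  43 | 001000100000110100000 | 0 | 1
  44 | 010001000001101000001 | 0 | 0
  45 | 100010000011010000010 | 1 | 1
  46 | 000100000110100000101 | 0 | 0
  47 | 001000001101000001010 | 0 | 1
  48 | 010000011010000010101 | 0 | 0
  49 | 100000110100000101010 | 1 | 1
  50 | 000001101000001010101 | 0 | 0
  51 | 000011010000010101010 | 0 | 0
  52 | 000110100000101010100 | 0 | 0
  53 | 001101000001010101000 | 0 | 1
  54 | 011010000010101010001 | 0 | 1
  55 | 110100000101010100011 | 1 | 1
  56 | 101000001010101000111 | 1 | 0
  57 | 010000010101010001110 | 0 | 0
  58 | 100000101010100011100 | 1 | 1
  59 | 000001010101000111001 | 0 | 0
  60 | 000010101010001110010 | 0 | 0
  61 | 000101010100011100100 | 0 | 0
  62 | 001010101000111001000 | 0 | 1
  63 | 010101010001110010001 | 0 | 0
  64 | 101010100011100100010 | 1 | 0
  65 | 010101000111001000100 | 0 | 0
  66 | 101010001110010001000 | 1 | 0
  67 | 010100011100100010000 | 0 | 0

01000101010001000010101010000010101001000000010001000001101000001010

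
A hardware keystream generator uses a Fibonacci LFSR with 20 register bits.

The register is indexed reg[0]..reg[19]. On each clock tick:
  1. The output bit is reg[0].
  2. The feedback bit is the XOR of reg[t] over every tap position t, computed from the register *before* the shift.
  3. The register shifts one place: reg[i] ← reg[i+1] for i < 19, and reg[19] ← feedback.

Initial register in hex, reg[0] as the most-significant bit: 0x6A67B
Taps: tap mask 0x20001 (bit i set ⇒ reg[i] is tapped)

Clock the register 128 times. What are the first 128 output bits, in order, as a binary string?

01101010011001111011000010110000011101011011110010010101111001110010110011000110101001100000110111010000011011010111001101101011

k : reg_k → out_k, fb_k
0: 01101010011001111011 → 0, fb=0
1: 11010100110011110110 → 1, fb=0
2: 10101001100111101100 → 1, fb=0
3: 01010011001111011000 → 0, fb=0
4: 10100110011110110000 → 1, fb=1
5: 01001100111101100001 → 0, fb=0
6: 10011001111011000010 → 1, fb=1
7: 00110011110110000101 → 0, fb=1
8: 01100111101100001011 → 0, fb=0
9: 11001111011000010110 → 1, fb=0
10: 10011110110000101100 → 1, fb=0
11: 00111101100001011000 → 0, fb=0
12: 01111011000010110000 → 0, fb=0
13: 11110110000101100000 → 1, fb=1
14: 11101100001011000001 → 1, fb=1
15: 11011000010110000011 → 1, fb=1
16: 10110000101100000111 → 1, fb=0
17: 01100001011000001110 → 0, fb=1
18: 11000010110000011101 → 1, fb=0
19: 10000101100000111010 → 1, fb=1
20: 00001011000001110101 → 0, fb=1
21: 00010110000011101011 → 0, fb=0
22: 00101100000111010110 → 0, fb=1
23: 01011000001110101101 → 0, fb=1
24: 10110000011101011011 → 1, fb=1
25: 01100000111010110111 → 0, fb=1
26: 11000001110101101111 → 1, fb=0
27: 10000011101011011110 → 1, fb=0
28: 00000111010110111100 → 0, fb=1
29: 00001110101101111001 → 0, fb=0
30: 00011101011011110010 → 0, fb=0
31: 00111010110111100100 → 0, fb=1
32: 01110101101111001001 → 0, fb=0
33: 11101011011110010010 → 1, fb=1
34: 11010110111100100101 → 1, fb=0
35: 10101101111001001010 → 1, fb=1
36: 01011011110010010101 → 0, fb=1
37: 10110111100100101011 → 1, fb=1
38: 01101111001001010111 → 0, fb=1
39: 11011110010010101111 → 1, fb=0
40: 10111100100101011110 → 1, fb=0
41: 01111001001010111100 → 0, fb=1
42: 11110010010101111001 → 1, fb=1
43: 11100100101011110011 → 1, fb=1
44: 11001001010111100111 → 1, fb=0
45: 10010010101111001110 → 1, fb=0
46: 00100101011110011100 → 0, fb=1
47: 01001010111100111001 → 0, fb=0
48: 10010101111001110010 → 1, fb=1
49: 00101011110011100101 → 0, fb=1
50: 01010111100111001011 → 0, fb=0
51: 10101111001110010110 → 1, fb=0
52: 01011110011100101100 → 0, fb=1
53: 10111100111001011001 → 1, fb=1
54: 01111001110010110011 → 0, fb=0
55: 11110011100101100110 → 1, fb=0
56: 11100111001011001100 → 1, fb=0
57: 11001110010110011000 → 1, fb=1
58: 10011100101100110001 → 1, fb=1
59: 00111001011001100011 → 0, fb=0
60: 01110010110011000110 → 0, fb=1
61: 11100101100110001101 → 1, fb=0
62: 11001011001100011010 → 1, fb=1
63: 10010110011000110101 → 1, fb=0
64: 00101100110001101010 → 0, fb=0
65: 01011001100011010100 → 0, fb=1
66: 10110011000110101001 → 1, fb=1
67: 01100110001101010011 → 0, fb=0
68: 11001100011010100110 → 1, fb=0
69: 10011000110101001100 → 1, fb=0
70: 00110001101010011000 → 0, fb=0
71: 01100011010100110000 → 0, fb=0
72: 11000110101001100000 → 1, fb=1
73: 10001101010011000001 → 1, fb=1
74: 00011010100110000011 → 0, fb=0
75: 00110101001100000110 → 0, fb=1
76: 01101010011000001101 → 0, fb=1
77: 11010100110000011011 → 1, fb=1
78: 10101001100000110111 → 1, fb=0
79: 01010011000001101110 → 0, fb=1
80: 10100110000011011101 → 1, fb=0
81: 01001100000110111010 → 0, fb=0
82: 10011000001101110100 → 1, fb=0
83: 00110000011011101000 → 0, fb=0
84: 01100000110111010000 → 0, fb=0
85: 11000001101110100000 → 1, fb=1
86: 10000011011101000001 → 1, fb=1
87: 00000110111010000011 → 0, fb=0
88: 00001101110100000110 → 0, fb=1
89: 00011011101000001101 → 0, fb=1
90: 00110111010000011011 → 0, fb=0
91: 01101110100000110110 → 0, fb=1
92: 11011101000001101101 → 1, fb=0
93: 10111010000011011010 → 1, fb=1
94: 01110100000110110101 → 0, fb=1
95: 11101000001101101011 → 1, fb=1
96: 11010000011011010111 → 1, fb=0
97: 10100000110110101110 → 1, fb=0
98: 01000001101101011100 → 0, fb=1
99: 10000011011010111001 → 1, fb=1
100: 00000110110101110011 → 0, fb=0
101: 00001101101011100110 → 0, fb=1
102: 00011011010111001101 → 0, fb=1
103: 00110110101110011011 → 0, fb=0
104: 01101101011100110110 → 0, fb=1
105: 11011010111001101101 → 1, fb=0
106: 10110101110011011010 → 1, fb=1
107: 01101011100110110101 → 0, fb=1
108: 11010111001101101011 → 1, fb=1
109: 10101110011011010111 → 1, fb=0
110: 01011100110110101110 → 0, fb=1
111: 10111001101101011101 → 1, fb=0
112: 01110011011010111010 → 0, fb=0
113: 11100110110101110100 → 1, fb=0
114: 11001101101011101000 → 1, fb=1
115: 10011011010111010001 → 1, fb=1
116: 00110110101110100011 → 0, fb=0
117: 01101101011101000110 → 0, fb=1
118: 11011010111010001101 → 1, fb=0
119: 10110101110100011010 → 1, fb=1
120: 01101011101000110101 → 0, fb=1
121: 11010111010001101011 → 1, fb=1
122: 10101110100011010111 → 1, fb=0
123: 01011101000110101110 → 0, fb=1
124: 10111010001101011101 → 1, fb=0
125: 01110100011010111010 → 0, fb=0
126: 11101000110101110100 → 1, fb=0
127: 11010001101011101000 → 1, fb=1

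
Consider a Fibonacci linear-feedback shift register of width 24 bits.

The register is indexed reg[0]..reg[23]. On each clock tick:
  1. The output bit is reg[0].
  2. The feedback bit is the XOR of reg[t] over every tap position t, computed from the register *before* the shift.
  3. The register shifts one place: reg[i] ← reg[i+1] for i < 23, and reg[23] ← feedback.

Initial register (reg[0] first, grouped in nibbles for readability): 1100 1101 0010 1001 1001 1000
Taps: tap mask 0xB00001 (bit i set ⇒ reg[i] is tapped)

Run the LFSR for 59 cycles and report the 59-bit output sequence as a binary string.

11001101001010011001100001111001000100110111111110100101010

step | reg (before) | out | fb
   0 | 110011010010100110011000 | 1 | 0
   1 | 100110100101001100110000 | 1 | 1
   2 | 001101001010011001100001 | 0 | 1
   3 | 011010010100110011000011 | 0 | 1
   4 | 110100101001100110000111 | 1 | 1
   5 | 101001010011001100001111 | 1 | 0
   6 | 010010100110011000011110 | 0 | 0
   7 | 100101001100110000111100 | 1 | 1
   8 | 001010011001100001111001 | 0 | 0
   9 | 010100110011000011110010 | 0 | 0
  10 | 101001100110000111100100 | 1 | 0
  11 | 010011001100001111001000 | 0 | 1
  12 | 100110011000011110010001 | 1 | 0
  13 | 001100110000111100100010 | 0 | 0
  14 | 011001100001111001000100 | 0 | 1
  15 | 110011000011110010001001 | 1 | 1
  16 | 100110000111100100010011 | 1 | 0
  17 | 001100001111001000100110 | 0 | 1
  18 | 011000011110010001001101 | 0 | 1
  19 | 110000111100100010011011 | 1 | 1
  20 | 100001111001000100110111 | 1 | 1
  21 | 000011110010001001101111 | 0 | 1
  22 | 000111100100010011011111 | 0 | 1
  23 | 001111001000100110111111 | 0 | 1
  24 | 011110010001001101111111 | 0 | 1
  25 | 111100100010011011111111 | 1 | 0
  26 | 111001000100110111111110 | 1 | 1
  27 | 110010001001101111111101 | 1 | 0
  28 | 100100010011011111111010 | 1 | 0
  29 | 001000100110111111110100 | 0 | 1
  30 | 010001001101111111101001 | 0 | 0
  31 | 100010011011111111010010 | 1 | 1
  32 | 000100110111111110100101 | 0 | 0
  33 | 001001101111111101001010 | 0 | 1
  34 | 010011011111111010010101 | 0 | 0
  35 | 100110111111110100101010 | 1 | 0
  36 | 001101111111101001010100 | 0 | 1
  37 | 011011111111010010101001 | 0 | 0
  38 | 110111111110100101010010 | 1 | 1
  39 | 101111111101001010100101 | 1 | 1
  40 | 011111111010010101001011 | 0 | 0
  41 | 111111110100101010010110 | 1 | 0
  42 | 111111101001010100101100 | 1 | 1
  43 | 111111010010101001011001 | 1 | 1
  44 | 111110100101010010110011 | 1 | 0
  45 | 111101001010100101100110 | 1 | 0
  46 | 111010010101001011001100 | 1 | 1
  47 | 110100101010010110011001 | 1 | 1
  48 | 101001010100101100110011 | 1 | 0
  49 | 010010101001011001100110 | 0 | 1
  50 | 100101010010110011001101 | 1 | 0
  51 | 001010100101100110011010 | 0 | 1
  52 | 010101001011001100110101 | 0 | 0
  53 | 101010010110011001101010 | 1 | 0
  54 | 010100101100110011010100 | 0 | 1
  55 | 101001011001100110101001 | 1 | 1
  56 | 010010110011001101010011 | 0 | 1
  57 | 100101100110011010100111 | 1 | 1
  58 | 001011001100110101001111 | 0 | 1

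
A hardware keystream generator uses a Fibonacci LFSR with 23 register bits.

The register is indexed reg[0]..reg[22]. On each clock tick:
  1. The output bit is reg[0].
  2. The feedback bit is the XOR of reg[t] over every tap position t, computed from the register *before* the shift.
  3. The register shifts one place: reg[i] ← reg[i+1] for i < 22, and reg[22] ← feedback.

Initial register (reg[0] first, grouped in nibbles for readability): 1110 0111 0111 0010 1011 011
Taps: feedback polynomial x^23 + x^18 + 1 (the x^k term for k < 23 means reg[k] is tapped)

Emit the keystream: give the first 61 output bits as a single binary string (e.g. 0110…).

step | reg (before) | out | fb
   0 | 11100111011100101011011 | 1 | 0
   1 | 11001110111001010110110 | 1 | 0
   2 | 10011101110010101101100 | 1 | 1
   3 | 00111011100101011011001 | 0 | 1
   4 | 01110111001010110110011 | 0 | 1
   5 | 11101110010101101100111 | 1 | 1
   6 | 11011100101011011001111 | 1 | 1
   7 | 10111001010110110011111 | 1 | 0
   8 | 01110010101101100111110 | 0 | 1
   9 | 11100101011011001111101 | 1 | 0
  10 | 11001010110110011111010 | 1 | 0
  11 | 10010101101100111110100 | 1 | 0
  12 | 00101011011001111101000 | 0 | 0
  13 | 01010110110011111010000 | 0 | 1
  14 | 10101101100111110100001 | 1 | 1
  15 | 01011011001111101000011 | 0 | 0
  16 | 10110110011111010000110 | 1 | 1
  17 | 01101100111110100001101 | 0 | 0
  18 | 11011001111101000011010 | 1 | 0
  19 | 10110011111010000110100 | 1 | 0
  20 | 01100111110100001101000 | 0 | 0
  21 | 11001111101000011010000 | 1 | 0
  22 | 10011111010000110100000 | 1 | 1
  23 | 00111110100001101000001 | 0 | 0
  24 | 01111101000011010000010 | 0 | 0
  25 | 11111010000110100000100 | 1 | 1
  26 | 11110100001101000001001 | 1 | 1
  27 | 11101000011010000010011 | 1 | 0
  28 | 11010000110100000100110 | 1 | 1
  29 | 10100001101000001001101 | 1 | 1
  30 | 01000011010000010011011 | 0 | 1
  31 | 10000110100000100110111 | 1 | 0
  32 | 00001101000001001101110 | 0 | 0
  33 | 00011010000010011011100 | 0 | 1
  34 | 00110100000100110111001 | 0 | 1
  35 | 01101000001001101110011 | 0 | 1
  36 | 11010000010011011100111 | 1 | 1
  37 | 10100000100110111001111 | 1 | 1
  38 | 01000001001101110011111 | 0 | 1
  39 | 10000010011011100111111 | 1 | 0
  40 | 00000100110111001111110 | 0 | 1
  41 | 00001001101110011111101 | 0 | 1
  42 | 00010011011100111111011 | 0 | 1
  43 | 00100110111001111110111 | 0 | 1
  44 | 01001101110011111101111 | 0 | 0
  45 | 10011011100111111011110 | 1 | 0
  46 | 00110111001111110111100 | 0 | 1
  47 | 01101110011111101111001 | 0 | 1
  48 | 11011100111111011110011 | 1 | 0
  49 | 10111001111110111100110 | 1 | 1
  50 | 01110011111101111001101 | 0 | 0
  51 | 11100111111011110011010 | 1 | 0
  52 | 11001111110111100110100 | 1 | 0
  53 | 10011111101111001101000 | 1 | 1
  54 | 00111111011110011010001 | 0 | 1
  55 | 01111110111100110100011 | 0 | 0
  56 | 11111101111001101000110 | 1 | 1
  57 | 11111011110011010001101 | 1 | 1
  58 | 11110111100110100011011 | 1 | 0
  59 | 11101111001101000110110 | 1 | 0
  60 | 11011110011010001101100 | 1 | 1

1110011101110010101101100111110100001101000001001101110011111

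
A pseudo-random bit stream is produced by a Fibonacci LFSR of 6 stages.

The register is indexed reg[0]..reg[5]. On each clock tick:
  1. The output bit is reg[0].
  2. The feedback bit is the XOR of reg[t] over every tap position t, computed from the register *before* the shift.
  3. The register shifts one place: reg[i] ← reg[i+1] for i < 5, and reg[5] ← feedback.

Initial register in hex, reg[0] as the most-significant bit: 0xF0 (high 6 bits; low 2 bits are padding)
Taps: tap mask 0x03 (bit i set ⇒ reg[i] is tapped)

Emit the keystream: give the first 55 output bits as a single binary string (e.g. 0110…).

1111000001000011000101001111010001110010010110111011001

step | reg (before) | out | fb
   0 | 111100 | 1 | 0
   1 | 111000 | 1 | 0
   2 | 110000 | 1 | 0
   3 | 100000 | 1 | 1
   4 | 000001 | 0 | 0
   5 | 000010 | 0 | 0
   6 | 000100 | 0 | 0
   7 | 001000 | 0 | 0
   8 | 010000 | 0 | 1
   9 | 100001 | 1 | 1
  10 | 000011 | 0 | 0
  11 | 000110 | 0 | 0
  12 | 001100 | 0 | 0
  13 | 011000 | 0 | 1
  14 | 110001 | 1 | 0
  15 | 100010 | 1 | 1
  16 | 000101 | 0 | 0
  17 | 001010 | 0 | 0
  18 | 010100 | 0 | 1
  19 | 101001 | 1 | 1
  20 | 010011 | 0 | 1
  21 | 100111 | 1 | 1
  22 | 001111 | 0 | 0
  23 | 011110 | 0 | 1
  24 | 111101 | 1 | 0
  25 | 111010 | 1 | 0
  26 | 110100 | 1 | 0
  27 | 101000 | 1 | 1
  28 | 010001 | 0 | 1
  29 | 100011 | 1 | 1
  30 | 000111 | 0 | 0
  31 | 001110 | 0 | 0
  32 | 011100 | 0 | 1
  33 | 111001 | 1 | 0
  34 | 110010 | 1 | 0
  35 | 100100 | 1 | 1
  36 | 001001 | 0 | 0
  37 | 010010 | 0 | 1
  38 | 100101 | 1 | 1
  39 | 001011 | 0 | 0
  40 | 010110 | 0 | 1
  41 | 101101 | 1 | 1
  42 | 011011 | 0 | 1
  43 | 110111 | 1 | 0
  44 | 101110 | 1 | 1
  45 | 011101 | 0 | 1
  46 | 111011 | 1 | 0
  47 | 110110 | 1 | 0
  48 | 101100 | 1 | 1
  49 | 011001 | 0 | 1
  50 | 110011 | 1 | 0
  51 | 100110 | 1 | 1
  52 | 001101 | 0 | 0
  53 | 011010 | 0 | 1
  54 | 110101 | 1 | 0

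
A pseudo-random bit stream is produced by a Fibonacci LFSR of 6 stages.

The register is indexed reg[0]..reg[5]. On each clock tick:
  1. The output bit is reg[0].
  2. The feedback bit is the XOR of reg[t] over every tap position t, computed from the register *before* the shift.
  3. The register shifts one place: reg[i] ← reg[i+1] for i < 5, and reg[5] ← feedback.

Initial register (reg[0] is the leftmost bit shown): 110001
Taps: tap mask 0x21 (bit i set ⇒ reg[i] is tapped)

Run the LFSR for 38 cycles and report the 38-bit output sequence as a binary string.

11000101111001010001100001000001111110

tick  register→output (feedback)
  0  110001→1 (0)
  1  100010→1 (1)
  2  000101→0 (1)
  3  001011→0 (1)
  4  010111→0 (1)
  5  101111→1 (0)
  6  011110→0 (0)
  7  111100→1 (1)
  8  111001→1 (0)
  9  110010→1 (1)
 10  100101→1 (0)
 11  001010→0 (0)
 12  010100→0 (0)
 13  101000→1 (1)
 14  010001→0 (1)
 15  100011→1 (0)
 16  000110→0 (0)
 17  001100→0 (0)
 18  011000→0 (0)
 19  110000→1 (1)
 20  100001→1 (0)
 21  000010→0 (0)
 22  000100→0 (0)
 23  001000→0 (0)
 24  010000→0 (0)
 25  100000→1 (1)
 26  000001→0 (1)
 27  000011→0 (1)
 28  000111→0 (1)
 29  001111→0 (1)
 30  011111→0 (1)
 31  111111→1 (0)
 32  111110→1 (1)
 33  111101→1 (0)
 34  111010→1 (1)
 35  110101→1 (0)
 36  101010→1 (1)
 37  010101→0 (1)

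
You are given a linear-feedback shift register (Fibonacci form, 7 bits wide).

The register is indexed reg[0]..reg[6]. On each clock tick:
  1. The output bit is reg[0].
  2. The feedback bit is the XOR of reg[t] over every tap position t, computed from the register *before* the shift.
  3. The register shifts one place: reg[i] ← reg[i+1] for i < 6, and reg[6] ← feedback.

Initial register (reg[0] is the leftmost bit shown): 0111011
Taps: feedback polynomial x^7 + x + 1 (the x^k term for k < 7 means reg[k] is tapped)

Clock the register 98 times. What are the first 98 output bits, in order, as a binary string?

01110111001100101010111111100000010000011000010100011110010001011001110101001111101000011100010010

k : reg_k → out_k, fb_k
0: 0111011 → 0, fb=1
1: 1110111 → 1, fb=0
2: 1101110 → 1, fb=0
3: 1011100 → 1, fb=1
4: 0111001 → 0, fb=1
5: 1110011 → 1, fb=0
6: 1100110 → 1, fb=0
7: 1001100 → 1, fb=1
8: 0011001 → 0, fb=0
9: 0110010 → 0, fb=1
10: 1100101 → 1, fb=0
11: 1001010 → 1, fb=1
12: 0010101 → 0, fb=0
13: 0101010 → 0, fb=1
14: 1010101 → 1, fb=1
15: 0101011 → 0, fb=1
16: 1010111 → 1, fb=1
17: 0101111 → 0, fb=1
18: 1011111 → 1, fb=1
19: 0111111 → 0, fb=1
20: 1111111 → 1, fb=0
21: 1111110 → 1, fb=0
22: 1111100 → 1, fb=0
23: 1111000 → 1, fb=0
24: 1110000 → 1, fb=0
25: 1100000 → 1, fb=0
26: 1000000 → 1, fb=1
27: 0000001 → 0, fb=0
28: 0000010 → 0, fb=0
29: 0000100 → 0, fb=0
30: 0001000 → 0, fb=0
31: 0010000 → 0, fb=0
32: 0100000 → 0, fb=1
33: 1000001 → 1, fb=1
34: 0000011 → 0, fb=0
35: 0000110 → 0, fb=0
36: 0001100 → 0, fb=0
37: 0011000 → 0, fb=0
38: 0110000 → 0, fb=1
39: 1100001 → 1, fb=0
40: 1000010 → 1, fb=1
41: 0000101 → 0, fb=0
42: 0001010 → 0, fb=0
43: 0010100 → 0, fb=0
44: 0101000 → 0, fb=1
45: 1010001 → 1, fb=1
46: 0100011 → 0, fb=1
47: 1000111 → 1, fb=1
48: 0001111 → 0, fb=0
49: 0011110 → 0, fb=0
50: 0111100 → 0, fb=1
51: 1111001 → 1, fb=0
52: 1110010 → 1, fb=0
53: 1100100 → 1, fb=0
54: 1001000 → 1, fb=1
55: 0010001 → 0, fb=0
56: 0100010 → 0, fb=1
57: 1000101 → 1, fb=1
58: 0001011 → 0, fb=0
59: 0010110 → 0, fb=0
60: 0101100 → 0, fb=1
61: 1011001 → 1, fb=1
62: 0110011 → 0, fb=1
63: 1100111 → 1, fb=0
64: 1001110 → 1, fb=1
65: 0011101 → 0, fb=0
66: 0111010 → 0, fb=1
67: 1110101 → 1, fb=0
68: 1101010 → 1, fb=0
69: 1010100 → 1, fb=1
70: 0101001 → 0, fb=1
71: 1010011 → 1, fb=1
72: 0100111 → 0, fb=1
73: 1001111 → 1, fb=1
74: 0011111 → 0, fb=0
75: 0111110 → 0, fb=1
76: 1111101 → 1, fb=0
77: 1111010 → 1, fb=0
78: 1110100 → 1, fb=0
79: 1101000 → 1, fb=0
80: 1010000 → 1, fb=1
81: 0100001 → 0, fb=1
82: 1000011 → 1, fb=1
83: 0000111 → 0, fb=0
84: 0001110 → 0, fb=0
85: 0011100 → 0, fb=0
86: 0111000 → 0, fb=1
87: 1110001 → 1, fb=0
88: 1100010 → 1, fb=0
89: 1000100 → 1, fb=1
90: 0001001 → 0, fb=0
91: 0010010 → 0, fb=0
92: 0100100 → 0, fb=1
93: 1001001 → 1, fb=1
94: 0010011 → 0, fb=0
95: 0100110 → 0, fb=1
96: 1001101 → 1, fb=1
97: 0011011 → 0, fb=0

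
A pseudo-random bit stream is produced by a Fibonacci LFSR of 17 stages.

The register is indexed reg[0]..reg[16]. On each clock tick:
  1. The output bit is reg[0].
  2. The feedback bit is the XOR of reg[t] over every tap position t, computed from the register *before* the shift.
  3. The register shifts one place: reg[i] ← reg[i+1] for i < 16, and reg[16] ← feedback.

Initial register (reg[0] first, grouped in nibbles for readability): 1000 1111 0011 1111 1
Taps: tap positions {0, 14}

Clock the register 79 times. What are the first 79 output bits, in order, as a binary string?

tick  register→output (feedback)
  0  10001111001111111→1 (0)
  1  00011110011111110→0 (1)
  2  00111100111111101→0 (1)
  3  01111001111111011→0 (0)
  4  11110011111110110→1 (0)
  5  11100111111101100→1 (0)
  6  11001111111011000→1 (1)
  7  10011111110110001→1 (1)
  8  00111111101100011→0 (0)
  9  01111111011000110→0 (1)
 10  11111110110001101→1 (0)
 11  11111101100011010→1 (1)
 12  11111011000110101→1 (0)
 13  11110110001101010→1 (1)
 14  11101100011010101→1 (0)
 15  11011000110101010→1 (1)
 16  10110001101010101→1 (0)
 17  01100011010101010→0 (0)
 18  11000110101010100→1 (0)
 19  10001101010101000→1 (1)
 20  00011010101010001→0 (0)
 21  00110101010100010→0 (0)
 22  01101010101000100→0 (1)
 23  11010101010001001→1 (1)
 24  10101010100010011→1 (1)
 25  01010101000100111→0 (1)
 26  10101010001001111→1 (0)
 27  01010100010011110→0 (1)
 28  10101000100111101→1 (0)
 29  01010001001111010→0 (0)
 30  10100010011110100→1 (0)
 31  01000100111101000→0 (0)
 32  10001001111010000→1 (1)
 33  00010011110100001→0 (0)
 34  00100111101000010→0 (0)
 35  01001111010000100→0 (1)
 36  10011110100001001→1 (1)
 37  00111101000010011→0 (0)
 38  01111010000100110→0 (1)
 39  11110100001001101→1 (0)
 40  11101000010011010→1 (1)
 41  11010000100110101→1 (0)
 42  10100001001101010→1 (1)
 43  01000010011010101→0 (1)
 44  10000100110101011→1 (1)
 45  00001001101010111→0 (1)
 46  00010011010101111→0 (1)
 47  00100110101011111→0 (1)
 48  01001101010111111→0 (1)
 49  10011010101111111→1 (0)
 50  00110101011111110→0 (1)
 51  01101010111111101→0 (1)
 52  11010101111111011→1 (1)
 53  10101011111110111→1 (0)
 54  01010111111101110→0 (1)
 55  10101111111011101→1 (0)
 56  01011111110111010→0 (0)
 57  10111111101110100→1 (0)
 58  01111111011101000→0 (0)
 59  11111110111010000→1 (1)
 60  11111101110100001→1 (1)
 61  11111011101000011→1 (1)
 62  11110111010000111→1 (0)
 63  11101110100001110→1 (0)
 64  11011101000011100→1 (0)
 65  10111010000111000→1 (1)
 66  01110100001110001→0 (0)
 67  11101000011100010→1 (1)
 68  11010000111000101→1 (0)
 69  10100001110001010→1 (1)
 70  01000011100010101→0 (1)
 71  10000111000101011→1 (1)
 72  00001110001010111→0 (1)
 73  00011100010101111→0 (1)
 74  00111000101011111→0 (1)
 75  01110001010111111→0 (1)
 76  11100010101111111→1 (0)
 77  11000101011111110→1 (0)
 78  10001010111111100→1 (0)

1000111100111111101100011010101010001001111010000100110101011111110111010000111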